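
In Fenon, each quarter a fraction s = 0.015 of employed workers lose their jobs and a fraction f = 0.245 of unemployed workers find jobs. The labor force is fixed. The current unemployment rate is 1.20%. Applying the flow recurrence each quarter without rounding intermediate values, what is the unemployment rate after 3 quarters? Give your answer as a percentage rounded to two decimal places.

With a fixed labor force, u_{t+1} = u_t + s·(1−u_t) − f·u_t = u_t·(1−s−f) + s.
Here 1−s−f = 0.740 and s = 0.015.
u_1 = 0.012000 × 0.740 + 0.015 = 0.023880.
u_2 = 0.023880 × 0.740 + 0.015 = 0.032671.
u_3 = 0.032671 × 0.740 + 0.015 = 0.039177.

Unemployment rate after three quarters ≈ 3.92%.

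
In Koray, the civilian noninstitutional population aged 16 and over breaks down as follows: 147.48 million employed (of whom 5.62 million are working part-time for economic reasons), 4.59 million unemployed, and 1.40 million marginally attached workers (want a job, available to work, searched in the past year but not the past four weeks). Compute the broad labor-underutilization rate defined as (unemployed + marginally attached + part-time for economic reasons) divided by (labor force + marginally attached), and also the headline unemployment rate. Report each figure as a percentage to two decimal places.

Broad underutilization rate ≈ 7.56%; headline unemployment rate ≈ 3.02%.

Labor force = 147.48 + 4.59 = 152.07 million.
Numerator = 4.59 + 1.40 + 5.62 = 11.61 million.
Denominator = 152.07 + 1.40 = 153.47 million.
Broad rate = 11.61 / 153.47 = 7.56%.
Headline unemployment rate = 4.59 / 152.07 = 3.02%.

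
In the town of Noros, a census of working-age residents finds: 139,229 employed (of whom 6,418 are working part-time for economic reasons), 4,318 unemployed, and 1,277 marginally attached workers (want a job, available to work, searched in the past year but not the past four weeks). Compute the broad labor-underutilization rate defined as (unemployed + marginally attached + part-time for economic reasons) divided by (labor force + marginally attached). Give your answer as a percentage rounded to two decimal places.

Broad underutilization rate ≈ 8.29%.

Labor force = 139,229 + 4,318 = 143,547.
Numerator = 4,318 + 1,277 + 6,418 = 12,013.
Denominator = 143,547 + 1,277 = 144,824.
Broad rate = 12,013 / 144,824 = 8.29%.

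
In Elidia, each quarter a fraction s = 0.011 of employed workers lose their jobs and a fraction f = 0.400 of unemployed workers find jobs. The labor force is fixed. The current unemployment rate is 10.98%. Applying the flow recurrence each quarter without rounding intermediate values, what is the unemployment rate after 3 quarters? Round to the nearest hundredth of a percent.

Unemployment rate after three quarters ≈ 4.37%.

With a fixed labor force, u_{t+1} = u_t + s·(1−u_t) − f·u_t = u_t·(1−s−f) + s.
Here 1−s−f = 0.589 and s = 0.011.
u_1 = 0.109800 × 0.589 + 0.011 = 0.075672.
u_2 = 0.075672 × 0.589 + 0.011 = 0.055571.
u_3 = 0.055571 × 0.589 + 0.011 = 0.043731.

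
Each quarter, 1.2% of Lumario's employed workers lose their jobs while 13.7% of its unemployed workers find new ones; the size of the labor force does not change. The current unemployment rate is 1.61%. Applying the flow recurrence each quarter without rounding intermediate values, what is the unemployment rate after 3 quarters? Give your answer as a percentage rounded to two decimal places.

Unemployment rate after three quarters ≈ 4.08%.

With a fixed labor force, u_{t+1} = u_t + s·(1−u_t) − f·u_t = u_t·(1−s−f) + s.
Here 1−s−f = 0.851 and s = 0.012.
u_1 = 0.016100 × 0.851 + 0.012 = 0.025701.
u_2 = 0.025701 × 0.851 + 0.012 = 0.033872.
u_3 = 0.033872 × 0.851 + 0.012 = 0.040825.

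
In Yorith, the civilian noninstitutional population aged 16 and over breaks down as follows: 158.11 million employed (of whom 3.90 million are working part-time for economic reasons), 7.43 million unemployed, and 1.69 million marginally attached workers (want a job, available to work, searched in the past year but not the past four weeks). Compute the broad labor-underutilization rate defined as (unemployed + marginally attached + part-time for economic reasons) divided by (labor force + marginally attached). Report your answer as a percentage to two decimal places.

Broad underutilization rate ≈ 7.79%.

Labor force = 158.11 + 7.43 = 165.54 million.
Numerator = 7.43 + 1.69 + 3.90 = 13.02 million.
Denominator = 165.54 + 1.69 = 167.23 million.
Broad rate = 13.02 / 167.23 = 7.79%.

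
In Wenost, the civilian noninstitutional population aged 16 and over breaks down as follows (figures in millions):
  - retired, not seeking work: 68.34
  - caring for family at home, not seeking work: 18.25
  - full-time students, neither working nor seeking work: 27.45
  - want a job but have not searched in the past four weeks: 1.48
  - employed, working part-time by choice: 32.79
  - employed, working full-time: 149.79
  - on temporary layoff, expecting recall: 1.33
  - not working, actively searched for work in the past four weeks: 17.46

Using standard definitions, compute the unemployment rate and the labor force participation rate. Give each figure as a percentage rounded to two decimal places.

Unemployment rate ≈ 9.33%; labor force participation rate ≈ 63.55%.

Employed = 32.79 + 149.79 = 182.58 million.
Unemployed = 1.33 + 17.46 = 18.79 million (jobless and actively searching, or on temporary layoff).
Labor force = 182.58 + 18.79 = 201.37 million.
Not in labor force = 68.34 + 18.25 + 27.45 + 1.48 = 115.52 million (those not working and not actively searching are outside the labor force — including those who want a job but have given up searching).
Civilian working-age population = 201.37 + 115.52 = 316.89 million.
Unemployment rate = 18.79 / 201.37 = 9.33%.
Labor force participation rate = 201.37 / 316.89 = 63.55%.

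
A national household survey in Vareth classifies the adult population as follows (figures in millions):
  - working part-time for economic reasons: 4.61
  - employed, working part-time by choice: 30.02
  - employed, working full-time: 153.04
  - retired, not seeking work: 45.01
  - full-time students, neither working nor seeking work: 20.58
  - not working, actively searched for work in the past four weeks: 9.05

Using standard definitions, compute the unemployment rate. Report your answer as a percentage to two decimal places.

Unemployment rate ≈ 4.60%.

Employed = 4.61 + 30.02 + 153.04 = 187.67 million (anyone who worked, including part-time for economic reasons, counts as employed).
Unemployed = 9.05 million.
Labor force = 187.67 + 9.05 = 196.72 million.
Unemployment rate = 9.05 / 196.72 = 4.60%.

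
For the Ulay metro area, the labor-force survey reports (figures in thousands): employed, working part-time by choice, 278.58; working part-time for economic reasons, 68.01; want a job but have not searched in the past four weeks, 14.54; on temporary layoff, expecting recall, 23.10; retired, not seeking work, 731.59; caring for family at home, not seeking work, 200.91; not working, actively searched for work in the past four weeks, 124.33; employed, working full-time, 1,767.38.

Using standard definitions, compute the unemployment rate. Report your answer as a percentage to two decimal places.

Unemployment rate ≈ 6.52%.

Employed = 278.58 + 68.01 + 1,767.38 = 2,113.97 thousand (anyone who worked, including part-time for economic reasons, counts as employed).
Unemployed = 23.10 + 124.33 = 147.43 thousand (jobless and actively searching, or on temporary layoff).
Labor force = 2,113.97 + 147.43 = 2,261.40 thousand.
Unemployment rate = 147.43 / 2,261.40 = 6.52%.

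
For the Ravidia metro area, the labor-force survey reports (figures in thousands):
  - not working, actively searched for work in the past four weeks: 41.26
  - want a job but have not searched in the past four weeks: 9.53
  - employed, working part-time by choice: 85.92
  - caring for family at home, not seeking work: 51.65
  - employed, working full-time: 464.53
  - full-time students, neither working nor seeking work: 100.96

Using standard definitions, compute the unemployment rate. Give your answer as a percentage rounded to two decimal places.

Employed = 85.92 + 464.53 = 550.45 thousand.
Unemployed = 41.26 thousand.
Labor force = 550.45 + 41.26 = 591.71 thousand.
Unemployment rate = 41.26 / 591.71 = 6.97%.

Unemployment rate ≈ 6.97%.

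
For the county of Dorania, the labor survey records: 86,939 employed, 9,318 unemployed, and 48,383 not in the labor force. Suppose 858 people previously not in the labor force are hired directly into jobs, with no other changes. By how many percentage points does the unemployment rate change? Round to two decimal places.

The unemployment rate changes by −0.09 percentage points.

Initially, labor force = 86,939 + 9,318 = 96,257, so u = 9,318/96,257 = 9.68%.
After the change, employed and labor force both rise by 858; unemployed unchanged → E = 87,797, U = 9,318, labor force = 97,115.
New unemployment rate = 9,318 / 97,115 = 9.59%.
Change = 9.59% − 9.68% = −0.09 percentage points.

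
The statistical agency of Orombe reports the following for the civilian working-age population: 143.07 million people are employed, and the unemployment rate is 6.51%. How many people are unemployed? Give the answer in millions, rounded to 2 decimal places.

About 9.96 million are unemployed.

Let U be the number unemployed. The labor force is E + U, and U/(E+U) = 0.0651.
So U = 0.0651 × 143.07 / (1 − 0.0651) = 9.3139 / 0.9349 ≈ 9.96 million.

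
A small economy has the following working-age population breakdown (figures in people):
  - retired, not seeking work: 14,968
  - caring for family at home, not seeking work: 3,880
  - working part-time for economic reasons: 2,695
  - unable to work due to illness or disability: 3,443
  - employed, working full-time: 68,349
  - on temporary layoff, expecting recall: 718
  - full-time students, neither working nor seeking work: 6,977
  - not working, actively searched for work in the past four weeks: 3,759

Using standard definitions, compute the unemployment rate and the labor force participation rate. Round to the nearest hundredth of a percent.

Employed = 2,695 + 68,349 = 71,044 (anyone who worked, including part-time for economic reasons, counts as employed).
Unemployed = 718 + 3,759 = 4,477 (jobless and actively searching, or on temporary layoff).
Labor force = 71,044 + 4,477 = 75,521.
Not in labor force = 14,968 + 3,880 + 3,443 + 6,977 = 29,268 (those not working and not actively searching are outside the labor force).
Civilian working-age population = 75,521 + 29,268 = 104,789.
Unemployment rate = 4,477 / 75,521 = 5.93%.
Labor force participation rate = 75,521 / 104,789 = 72.07%.

Unemployment rate ≈ 5.93%; labor force participation rate ≈ 72.07%.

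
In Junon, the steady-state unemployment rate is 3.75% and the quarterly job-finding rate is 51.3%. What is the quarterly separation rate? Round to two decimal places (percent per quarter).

From u* = s/(s+f): s = u·f/(1−u).
s = 0.0375 × 51.3 / (1 − 0.0375) = 1.9237 / 0.9625 ≈ 2.00% per quarter.

Separation rate ≈ 2.00% per quarter.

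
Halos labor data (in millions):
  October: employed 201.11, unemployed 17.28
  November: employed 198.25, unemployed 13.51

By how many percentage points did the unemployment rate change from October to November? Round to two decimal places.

The unemployment rate changed by −1.53 percentage points.

October: labor force = 201.11 + 17.28 = 218.39; u = 17.28/218.39 = 7.91%.
November: labor force = 198.25 + 13.51 = 211.76; u = 13.51/211.76 = 6.38%.
Change = 6.38% − 7.91% = −1.53 pp.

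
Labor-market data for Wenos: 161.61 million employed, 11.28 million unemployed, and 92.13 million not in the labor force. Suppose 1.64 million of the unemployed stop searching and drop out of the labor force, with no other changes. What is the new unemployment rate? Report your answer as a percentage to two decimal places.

New unemployment rate ≈ 5.63%.

Initially, labor force = 161.61 + 11.28 = 172.89 million, so u = 11.28/172.89 = 6.52%.
After the change, unemployed and labor force both fall by 1.64 → E = 161.61, U = 9.64, labor force = 171.25 million.
New unemployment rate = 9.64 / 171.25 = 5.63%.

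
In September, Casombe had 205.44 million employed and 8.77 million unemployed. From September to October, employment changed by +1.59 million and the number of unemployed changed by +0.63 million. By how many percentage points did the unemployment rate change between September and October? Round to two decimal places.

The unemployment rate changed by +0.25 percentage points.

September: labor force = 205.44 + 8.77 = 214.21; u = 8.77/214.21 = 4.09%.
October: labor force = 207.03 + 9.40 = 216.43; u = 9.40/216.43 = 4.34%.
Change = 4.34% − 4.09% = +0.25 pp.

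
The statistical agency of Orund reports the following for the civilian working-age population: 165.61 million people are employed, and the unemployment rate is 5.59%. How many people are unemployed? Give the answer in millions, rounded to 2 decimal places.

Let U be the number unemployed. The labor force is E + U, and U/(E+U) = 0.0559.
So U = 0.0559 × 165.61 / (1 − 0.0559) = 9.2576 / 0.9441 ≈ 9.81 million.

About 9.81 million are unemployed.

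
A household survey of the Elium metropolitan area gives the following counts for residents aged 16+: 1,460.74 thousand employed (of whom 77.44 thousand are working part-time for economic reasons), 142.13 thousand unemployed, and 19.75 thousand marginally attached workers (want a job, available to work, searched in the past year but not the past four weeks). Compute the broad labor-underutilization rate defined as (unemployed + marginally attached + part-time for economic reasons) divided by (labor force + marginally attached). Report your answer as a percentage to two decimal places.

Labor force = 1,460.74 + 142.13 = 1,602.87 thousand.
Numerator = 142.13 + 19.75 + 77.44 = 239.32 thousand.
Denominator = 1,602.87 + 19.75 = 1,622.62 thousand.
Broad rate = 239.32 / 1,622.62 = 14.75%.

Broad underutilization rate ≈ 14.75%.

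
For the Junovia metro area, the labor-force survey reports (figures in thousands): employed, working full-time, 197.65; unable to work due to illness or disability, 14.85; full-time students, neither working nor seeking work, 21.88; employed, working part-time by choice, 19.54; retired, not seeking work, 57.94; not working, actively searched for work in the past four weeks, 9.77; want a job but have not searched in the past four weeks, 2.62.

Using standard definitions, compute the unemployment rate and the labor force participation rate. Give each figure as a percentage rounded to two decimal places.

Employed = 197.65 + 19.54 = 217.19 thousand.
Unemployed = 9.77 thousand.
Labor force = 217.19 + 9.77 = 226.96 thousand.
Not in labor force = 14.85 + 21.88 + 57.94 + 2.62 = 97.29 thousand (those not working and not actively searching are outside the labor force — including those who want a job but have given up searching).
Civilian working-age population = 226.96 + 97.29 = 324.25 thousand.
Unemployment rate = 9.77 / 226.96 = 4.30%.
Labor force participation rate = 226.96 / 324.25 = 70.00%.

Unemployment rate ≈ 4.30%; labor force participation rate ≈ 70.00%.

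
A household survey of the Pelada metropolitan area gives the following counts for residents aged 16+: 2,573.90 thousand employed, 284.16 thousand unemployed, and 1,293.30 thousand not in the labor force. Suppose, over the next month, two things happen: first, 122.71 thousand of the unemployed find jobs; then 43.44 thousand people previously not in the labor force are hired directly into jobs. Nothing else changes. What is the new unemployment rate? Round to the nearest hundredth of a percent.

New unemployment rate ≈ 5.56%.

Initially, labor force = 2,573.90 + 284.16 = 2,858.06 thousand, so u = 284.16/2,858.06 = 9.94%.
After the first change, unemployed falls and employed rises by 122.71; labor force unchanged → E = 2,696.61, U = 161.45, labor force = 2,858.06 thousand.
After the second change, employed and labor force both rise by 43.44; unemployed unchanged → E = 2,740.05, U = 161.45, labor force = 2,901.50 thousand.
New unemployment rate = 161.45 / 2,901.50 = 5.56%.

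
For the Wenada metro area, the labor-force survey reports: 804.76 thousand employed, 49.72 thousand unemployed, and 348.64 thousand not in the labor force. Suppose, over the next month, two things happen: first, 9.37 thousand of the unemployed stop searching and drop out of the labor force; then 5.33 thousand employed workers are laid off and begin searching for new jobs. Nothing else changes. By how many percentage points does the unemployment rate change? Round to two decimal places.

Initially, labor force = 804.76 + 49.72 = 854.48 thousand, so u = 49.72/854.48 = 5.82%.
After the first change, unemployed and labor force both fall by 9.37 → E = 804.76, U = 40.35, labor force = 845.11 thousand.
After the second change, employed falls and unemployed rises by 5.33; labor force unchanged → E = 799.43, U = 45.68, labor force = 845.11 thousand.
New unemployment rate = 45.68 / 845.11 = 5.41%.
Change = 5.41% − 5.82% = −0.41 percentage points.

The unemployment rate changes by −0.41 percentage points.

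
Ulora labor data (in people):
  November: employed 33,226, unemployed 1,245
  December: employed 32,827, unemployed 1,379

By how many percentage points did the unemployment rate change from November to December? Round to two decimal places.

The unemployment rate changed by +0.42 percentage points.

November: labor force = 33,226 + 1,245 = 34,471; u = 1,245/34,471 = 3.61%.
December: labor force = 32,827 + 1,379 = 34,206; u = 1,379/34,206 = 4.03%.
Change = 4.03% − 3.61% = +0.42 pp.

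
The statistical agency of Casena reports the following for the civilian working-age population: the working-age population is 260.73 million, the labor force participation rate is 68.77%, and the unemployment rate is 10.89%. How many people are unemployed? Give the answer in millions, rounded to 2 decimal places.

About 19.53 million are unemployed.

Labor force = 0.6877 × 260.73 = 179.30 million.
Unemployed = 0.1089 × 179.30 ≈ 19.53 million.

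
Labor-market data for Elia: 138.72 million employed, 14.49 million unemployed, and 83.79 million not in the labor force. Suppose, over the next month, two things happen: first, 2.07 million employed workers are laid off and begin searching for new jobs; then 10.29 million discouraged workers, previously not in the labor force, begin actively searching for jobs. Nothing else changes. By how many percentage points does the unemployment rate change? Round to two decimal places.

Initially, labor force = 138.72 + 14.49 = 153.21 million, so u = 14.49/153.21 = 9.46%.
After the first change, employed falls and unemployed rises by 2.07; labor force unchanged → E = 136.65, U = 16.56, labor force = 153.21 million.
After the second change, unemployed and labor force both rise by 10.29 → E = 136.65, U = 26.85, labor force = 163.50 million.
New unemployment rate = 26.85 / 163.50 = 16.42%.
Change = 16.42% − 9.46% = +6.96 percentage points.

The unemployment rate changes by +6.96 percentage points.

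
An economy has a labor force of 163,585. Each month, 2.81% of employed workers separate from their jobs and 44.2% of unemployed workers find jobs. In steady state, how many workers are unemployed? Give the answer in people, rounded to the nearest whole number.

Steady-state unemployment rate u* = s/(s+f) = 2.81/(2.81+44.2) = 0.059775.
Unemployed = u* × labor force = 0.059775 × 163,585 ≈ 9,778.

About 9,778 are unemployed in steady state.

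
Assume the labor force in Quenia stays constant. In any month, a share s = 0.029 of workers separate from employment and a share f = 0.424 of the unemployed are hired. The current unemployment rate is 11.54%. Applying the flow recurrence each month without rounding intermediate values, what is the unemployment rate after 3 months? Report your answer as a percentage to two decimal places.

With a fixed labor force, u_{t+1} = u_t + s·(1−u_t) − f·u_t = u_t·(1−s−f) + s.
Here 1−s−f = 0.547 and s = 0.029.
u_1 = 0.115400 × 0.547 + 0.029 = 0.092124.
u_2 = 0.092124 × 0.547 + 0.029 = 0.079392.
u_3 = 0.079392 × 0.547 + 0.029 = 0.072427.

Unemployment rate after three months ≈ 7.24%.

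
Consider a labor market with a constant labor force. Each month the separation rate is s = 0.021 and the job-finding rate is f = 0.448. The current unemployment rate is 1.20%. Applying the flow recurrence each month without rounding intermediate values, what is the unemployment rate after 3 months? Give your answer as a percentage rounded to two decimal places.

With a fixed labor force, u_{t+1} = u_t + s·(1−u_t) − f·u_t = u_t·(1−s−f) + s.
Here 1−s−f = 0.531 and s = 0.021.
u_1 = 0.012000 × 0.531 + 0.021 = 0.027372.
u_2 = 0.027372 × 0.531 + 0.021 = 0.035535.
u_3 = 0.035535 × 0.531 + 0.021 = 0.039869.

Unemployment rate after three months ≈ 3.99%.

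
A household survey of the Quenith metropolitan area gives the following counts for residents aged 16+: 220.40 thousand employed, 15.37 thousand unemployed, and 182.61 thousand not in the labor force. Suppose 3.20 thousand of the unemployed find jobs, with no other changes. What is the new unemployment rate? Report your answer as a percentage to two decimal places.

New unemployment rate ≈ 5.16%.

Initially, labor force = 220.40 + 15.37 = 235.77 thousand, so u = 15.37/235.77 = 6.52%.
After the change, unemployed falls and employed rises by 3.20; labor force unchanged → E = 223.60, U = 12.17, labor force = 235.77 thousand.
New unemployment rate = 12.17 / 235.77 = 5.16%.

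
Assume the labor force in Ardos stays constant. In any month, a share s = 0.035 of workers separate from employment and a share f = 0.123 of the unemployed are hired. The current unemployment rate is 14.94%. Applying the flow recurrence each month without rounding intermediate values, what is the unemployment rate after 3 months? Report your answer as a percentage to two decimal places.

With a fixed labor force, u_{t+1} = u_t + s·(1−u_t) − f·u_t = u_t·(1−s−f) + s.
Here 1−s−f = 0.842 and s = 0.035.
u_1 = 0.149400 × 0.842 + 0.035 = 0.160795.
u_2 = 0.160795 × 0.842 + 0.035 = 0.170389.
u_3 = 0.170389 × 0.842 + 0.035 = 0.178468.

Unemployment rate after three months ≈ 17.85%.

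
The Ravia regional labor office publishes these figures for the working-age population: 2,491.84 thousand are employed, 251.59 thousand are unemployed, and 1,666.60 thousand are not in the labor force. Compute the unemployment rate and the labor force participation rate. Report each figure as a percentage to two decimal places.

Unemployment rate ≈ 9.17%; labor force participation rate ≈ 62.21%.

Labor force = employed + unemployed = 2,491.84 + 251.59 = 2,743.43 thousand.
Working-age population = 2,743.43 + 1,666.60 = 4,410.03 thousand.
Unemployment rate = 251.59 / 2,743.43 = 9.17%.
Labor force participation rate = 2,743.43 / 4,410.03 = 62.21%.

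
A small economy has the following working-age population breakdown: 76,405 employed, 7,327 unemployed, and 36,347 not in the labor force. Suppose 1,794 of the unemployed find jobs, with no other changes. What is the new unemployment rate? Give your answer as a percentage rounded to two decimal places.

New unemployment rate ≈ 6.61%.

Initially, labor force = 76,405 + 7,327 = 83,732, so u = 7,327/83,732 = 8.75%.
After the change, unemployed falls and employed rises by 1,794; labor force unchanged → E = 78,199, U = 5,533, labor force = 83,732.
New unemployment rate = 5,533 / 83,732 = 6.61%.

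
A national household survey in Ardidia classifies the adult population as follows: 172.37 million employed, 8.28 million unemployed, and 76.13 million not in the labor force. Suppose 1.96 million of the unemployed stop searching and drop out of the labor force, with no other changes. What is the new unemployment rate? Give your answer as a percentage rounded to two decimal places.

Initially, labor force = 172.37 + 8.28 = 180.65 million, so u = 8.28/180.65 = 4.58%.
After the change, unemployed and labor force both fall by 1.96 → E = 172.37, U = 6.32, labor force = 178.69 million.
New unemployment rate = 6.32 / 178.69 = 3.54%.

New unemployment rate ≈ 3.54%.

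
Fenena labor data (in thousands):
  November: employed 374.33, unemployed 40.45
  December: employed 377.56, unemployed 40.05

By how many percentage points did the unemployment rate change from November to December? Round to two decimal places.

November: labor force = 374.33 + 40.45 = 414.78; u = 40.45/414.78 = 9.75%.
December: labor force = 377.56 + 40.05 = 417.61; u = 40.05/417.61 = 9.59%.
Change = 9.59% − 9.75% = −0.16 pp.

The unemployment rate changed by −0.16 percentage points.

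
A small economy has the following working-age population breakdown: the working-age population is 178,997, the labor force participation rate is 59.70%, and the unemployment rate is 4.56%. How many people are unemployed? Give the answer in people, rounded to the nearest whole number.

About 4,873 are unemployed.

Labor force = 0.5970 × 178,997 = 106,861.
Unemployed = 0.0456 × 106,861 ≈ 4,873.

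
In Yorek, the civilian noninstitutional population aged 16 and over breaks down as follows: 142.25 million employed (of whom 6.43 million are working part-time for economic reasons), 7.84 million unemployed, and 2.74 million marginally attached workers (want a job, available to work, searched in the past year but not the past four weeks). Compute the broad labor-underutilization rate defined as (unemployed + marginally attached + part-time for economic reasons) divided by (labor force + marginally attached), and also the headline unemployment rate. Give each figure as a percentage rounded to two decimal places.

Labor force = 142.25 + 7.84 = 150.09 million.
Numerator = 7.84 + 2.74 + 6.43 = 17.01 million.
Denominator = 150.09 + 2.74 = 152.83 million.
Broad rate = 17.01 / 152.83 = 11.13%.
Headline unemployment rate = 7.84 / 150.09 = 5.22%.

Broad underutilization rate ≈ 11.13%; headline unemployment rate ≈ 5.22%.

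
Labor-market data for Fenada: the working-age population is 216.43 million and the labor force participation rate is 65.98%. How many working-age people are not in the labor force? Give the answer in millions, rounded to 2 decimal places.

About 73.63 million are not in the labor force.

Share not in the labor force = 1 − 0.6598 = 0.3402.
Not in labor force = 0.3402 × 216.43 ≈ 73.63 million.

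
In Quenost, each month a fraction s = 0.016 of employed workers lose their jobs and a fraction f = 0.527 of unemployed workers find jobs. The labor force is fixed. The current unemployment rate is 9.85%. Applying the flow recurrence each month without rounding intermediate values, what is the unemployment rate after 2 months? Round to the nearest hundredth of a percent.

With a fixed labor force, u_{t+1} = u_t + s·(1−u_t) − f·u_t = u_t·(1−s−f) + s.
Here 1−s−f = 0.457 and s = 0.016.
u_1 = 0.098500 × 0.457 + 0.016 = 0.061015.
u_2 = 0.061015 × 0.457 + 0.016 = 0.043884.

Unemployment rate after two months ≈ 4.39%.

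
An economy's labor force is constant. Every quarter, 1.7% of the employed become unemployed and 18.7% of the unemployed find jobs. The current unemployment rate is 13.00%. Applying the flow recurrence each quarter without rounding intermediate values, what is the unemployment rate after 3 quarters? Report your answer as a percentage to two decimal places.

With a fixed labor force, u_{t+1} = u_t + s·(1−u_t) − f·u_t = u_t·(1−s−f) + s.
Here 1−s−f = 0.796 and s = 0.017.
u_1 = 0.130000 × 0.796 + 0.017 = 0.120480.
u_2 = 0.120480 × 0.796 + 0.017 = 0.112902.
u_3 = 0.112902 × 0.796 + 0.017 = 0.106870.

Unemployment rate after three quarters ≈ 10.69%.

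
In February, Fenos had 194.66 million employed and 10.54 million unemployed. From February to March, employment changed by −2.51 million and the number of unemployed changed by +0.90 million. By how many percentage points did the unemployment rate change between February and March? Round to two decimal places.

February: labor force = 194.66 + 10.54 = 205.20; u = 10.54/205.20 = 5.14%.
March: labor force = 192.15 + 11.44 = 203.59; u = 11.44/203.59 = 5.62%.
Change = 5.62% − 5.14% = +0.48 pp.

The unemployment rate changed by +0.48 percentage points.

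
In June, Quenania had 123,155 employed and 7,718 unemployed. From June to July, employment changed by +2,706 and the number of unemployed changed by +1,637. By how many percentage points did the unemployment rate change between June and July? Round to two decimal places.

The unemployment rate changed by +1.02 percentage points.

June: labor force = 123,155 + 7,718 = 130,873; u = 7,718/130,873 = 5.90%.
July: labor force = 125,861 + 9,355 = 135,216; u = 9,355/135,216 = 6.92%.
Change = 6.92% − 5.90% = +1.02 pp.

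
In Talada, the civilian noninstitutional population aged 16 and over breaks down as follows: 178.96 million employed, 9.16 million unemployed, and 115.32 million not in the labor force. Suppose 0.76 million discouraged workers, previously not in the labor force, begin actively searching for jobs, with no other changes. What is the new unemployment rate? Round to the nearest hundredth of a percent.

New unemployment rate ≈ 5.25%.

Initially, labor force = 178.96 + 9.16 = 188.12 million, so u = 9.16/188.12 = 4.87%.
After the change, unemployed and labor force both rise by 0.76 → E = 178.96, U = 9.92, labor force = 188.88 million.
New unemployment rate = 9.92 / 188.88 = 5.25%.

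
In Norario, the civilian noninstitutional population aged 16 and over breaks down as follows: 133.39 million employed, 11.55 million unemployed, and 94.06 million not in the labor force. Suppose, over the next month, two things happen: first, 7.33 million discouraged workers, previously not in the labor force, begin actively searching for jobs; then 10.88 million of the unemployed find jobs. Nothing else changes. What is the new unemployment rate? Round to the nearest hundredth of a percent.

New unemployment rate ≈ 5.25%.

Initially, labor force = 133.39 + 11.55 = 144.94 million, so u = 11.55/144.94 = 7.97%.
After the first change, unemployed and labor force both rise by 7.33 → E = 133.39, U = 18.88, labor force = 152.27 million.
After the second change, unemployed falls and employed rises by 10.88; labor force unchanged → E = 144.27, U = 8.00, labor force = 152.27 million.
New unemployment rate = 8.00 / 152.27 = 5.25%.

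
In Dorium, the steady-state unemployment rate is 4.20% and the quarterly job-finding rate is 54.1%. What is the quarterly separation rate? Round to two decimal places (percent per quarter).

From u* = s/(s+f): s = u·f/(1−u).
s = 0.0420 × 54.1 / (1 − 0.0420) = 2.2722 / 0.9580 ≈ 2.37% per quarter.

Separation rate ≈ 2.37% per quarter.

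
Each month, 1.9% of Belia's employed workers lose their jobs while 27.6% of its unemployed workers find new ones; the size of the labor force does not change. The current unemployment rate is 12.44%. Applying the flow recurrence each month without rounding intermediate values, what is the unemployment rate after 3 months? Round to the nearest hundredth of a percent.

With a fixed labor force, u_{t+1} = u_t + s·(1−u_t) − f·u_t = u_t·(1−s−f) + s.
Here 1−s−f = 0.705 and s = 0.019.
u_1 = 0.124400 × 0.705 + 0.019 = 0.106702.
u_2 = 0.106702 × 0.705 + 0.019 = 0.094225.
u_3 = 0.094225 × 0.705 + 0.019 = 0.085429.

Unemployment rate after three months ≈ 8.54%.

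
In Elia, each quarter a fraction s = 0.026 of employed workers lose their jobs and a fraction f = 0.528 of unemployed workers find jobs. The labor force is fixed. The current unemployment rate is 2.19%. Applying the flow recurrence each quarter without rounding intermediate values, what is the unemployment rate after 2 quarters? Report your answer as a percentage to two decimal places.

With a fixed labor force, u_{t+1} = u_t + s·(1−u_t) − f·u_t = u_t·(1−s−f) + s.
Here 1−s−f = 0.446 and s = 0.026.
u_1 = 0.021900 × 0.446 + 0.026 = 0.035767.
u_2 = 0.035767 × 0.446 + 0.026 = 0.041952.

Unemployment rate after two quarters ≈ 4.20%.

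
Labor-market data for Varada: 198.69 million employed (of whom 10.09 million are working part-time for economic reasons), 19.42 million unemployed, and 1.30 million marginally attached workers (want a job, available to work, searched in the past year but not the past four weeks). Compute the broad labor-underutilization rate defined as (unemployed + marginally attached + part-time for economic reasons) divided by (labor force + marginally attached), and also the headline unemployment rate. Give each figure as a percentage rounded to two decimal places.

Broad underutilization rate ≈ 14.04%; headline unemployment rate ≈ 8.90%.

Labor force = 198.69 + 19.42 = 218.11 million.
Numerator = 19.42 + 1.30 + 10.09 = 30.81 million.
Denominator = 218.11 + 1.30 = 219.41 million.
Broad rate = 30.81 / 219.41 = 14.04%.
Headline unemployment rate = 19.42 / 218.11 = 8.90%.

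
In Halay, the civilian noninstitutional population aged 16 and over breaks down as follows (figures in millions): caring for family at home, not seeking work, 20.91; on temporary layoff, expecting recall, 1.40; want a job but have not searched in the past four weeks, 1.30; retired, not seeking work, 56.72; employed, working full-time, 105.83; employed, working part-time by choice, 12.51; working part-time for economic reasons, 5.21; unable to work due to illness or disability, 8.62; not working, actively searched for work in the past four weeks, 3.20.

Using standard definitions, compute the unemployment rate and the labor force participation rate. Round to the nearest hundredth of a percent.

Employed = 105.83 + 12.51 + 5.21 = 123.55 million (anyone who worked, including part-time for economic reasons, counts as employed).
Unemployed = 1.40 + 3.20 = 4.60 million (jobless and actively searching, or on temporary layoff).
Labor force = 123.55 + 4.60 = 128.15 million.
Not in labor force = 20.91 + 1.30 + 56.72 + 8.62 = 87.55 million (those not working and not actively searching are outside the labor force — including those who want a job but have given up searching).
Civilian working-age population = 128.15 + 87.55 = 215.70 million.
Unemployment rate = 4.60 / 128.15 = 3.59%.
Labor force participation rate = 128.15 / 215.70 = 59.41%.

Unemployment rate ≈ 3.59%; labor force participation rate ≈ 59.41%.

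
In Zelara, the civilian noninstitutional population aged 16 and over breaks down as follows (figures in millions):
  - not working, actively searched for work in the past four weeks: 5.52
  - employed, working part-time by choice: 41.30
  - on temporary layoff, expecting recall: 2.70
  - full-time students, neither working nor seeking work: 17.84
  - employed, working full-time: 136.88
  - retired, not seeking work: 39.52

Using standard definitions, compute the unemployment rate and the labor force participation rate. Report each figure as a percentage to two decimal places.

Employed = 41.30 + 136.88 = 178.18 million.
Unemployed = 5.52 + 2.70 = 8.22 million (jobless and actively searching, or on temporary layoff).
Labor force = 178.18 + 8.22 = 186.40 million.
Not in labor force = 17.84 + 39.52 = 57.36 million (those not working and not actively searching are outside the labor force).
Civilian working-age population = 186.40 + 57.36 = 243.76 million.
Unemployment rate = 8.22 / 186.40 = 4.41%.
Labor force participation rate = 186.40 / 243.76 = 76.47%.

Unemployment rate ≈ 4.41%; labor force participation rate ≈ 76.47%.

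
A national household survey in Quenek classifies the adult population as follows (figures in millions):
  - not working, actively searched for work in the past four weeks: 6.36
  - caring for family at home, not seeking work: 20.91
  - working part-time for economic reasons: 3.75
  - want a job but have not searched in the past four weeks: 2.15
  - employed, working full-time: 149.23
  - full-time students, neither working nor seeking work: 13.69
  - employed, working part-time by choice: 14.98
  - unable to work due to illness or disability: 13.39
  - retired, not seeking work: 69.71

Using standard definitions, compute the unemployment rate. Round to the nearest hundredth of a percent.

Employed = 3.75 + 149.23 + 14.98 = 167.96 million (anyone who worked, including part-time for economic reasons, counts as employed).
Unemployed = 6.36 million.
Labor force = 167.96 + 6.36 = 174.32 million.
Unemployment rate = 6.36 / 174.32 = 3.65%.

Unemployment rate ≈ 3.65%.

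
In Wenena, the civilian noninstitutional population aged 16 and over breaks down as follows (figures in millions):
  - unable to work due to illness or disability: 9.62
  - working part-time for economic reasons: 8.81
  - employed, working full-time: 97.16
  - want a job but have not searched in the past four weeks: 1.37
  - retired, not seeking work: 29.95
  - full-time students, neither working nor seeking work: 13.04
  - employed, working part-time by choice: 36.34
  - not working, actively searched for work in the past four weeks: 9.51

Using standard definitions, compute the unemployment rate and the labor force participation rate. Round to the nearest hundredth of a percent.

Unemployment rate ≈ 6.26%; labor force participation rate ≈ 73.77%.

Employed = 8.81 + 97.16 + 36.34 = 142.31 million (anyone who worked, including part-time for economic reasons, counts as employed).
Unemployed = 9.51 million.
Labor force = 142.31 + 9.51 = 151.82 million.
Not in labor force = 9.62 + 1.37 + 29.95 + 13.04 = 53.98 million (those not working and not actively searching are outside the labor force — including those who want a job but have given up searching).
Civilian working-age population = 151.82 + 53.98 = 205.80 million.
Unemployment rate = 9.51 / 151.82 = 6.26%.
Labor force participation rate = 151.82 / 205.80 = 73.77%.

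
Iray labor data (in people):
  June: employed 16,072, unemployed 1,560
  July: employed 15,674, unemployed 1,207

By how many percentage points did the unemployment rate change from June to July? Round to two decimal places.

June: labor force = 16,072 + 1,560 = 17,632; u = 1,560/17,632 = 8.85%.
July: labor force = 15,674 + 1,207 = 16,881; u = 1,207/16,881 = 7.15%.
Change = 7.15% − 8.85% = −1.70 pp.

The unemployment rate changed by −1.70 percentage points.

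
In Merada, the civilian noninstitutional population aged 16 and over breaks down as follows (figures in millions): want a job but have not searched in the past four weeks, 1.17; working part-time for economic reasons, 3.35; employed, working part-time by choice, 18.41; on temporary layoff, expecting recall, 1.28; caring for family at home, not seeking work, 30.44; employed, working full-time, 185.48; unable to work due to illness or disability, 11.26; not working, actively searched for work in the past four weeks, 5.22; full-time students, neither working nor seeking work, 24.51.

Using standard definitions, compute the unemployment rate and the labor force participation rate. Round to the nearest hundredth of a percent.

Employed = 3.35 + 18.41 + 185.48 = 207.24 million (anyone who worked, including part-time for economic reasons, counts as employed).
Unemployed = 1.28 + 5.22 = 6.50 million (jobless and actively searching, or on temporary layoff).
Labor force = 207.24 + 6.50 = 213.74 million.
Not in labor force = 1.17 + 30.44 + 11.26 + 24.51 = 67.38 million (those not working and not actively searching are outside the labor force — including those who want a job but have given up searching).
Civilian working-age population = 213.74 + 67.38 = 281.12 million.
Unemployment rate = 6.50 / 213.74 = 3.04%.
Labor force participation rate = 213.74 / 281.12 = 76.03%.

Unemployment rate ≈ 3.04%; labor force participation rate ≈ 76.03%.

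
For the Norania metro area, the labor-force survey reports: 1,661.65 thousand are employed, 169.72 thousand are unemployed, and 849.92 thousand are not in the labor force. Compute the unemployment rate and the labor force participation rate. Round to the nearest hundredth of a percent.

Unemployment rate ≈ 9.27%; labor force participation rate ≈ 68.30%.

Labor force = employed + unemployed = 1,661.65 + 169.72 = 1,831.37 thousand.
Working-age population = 1,831.37 + 849.92 = 2,681.29 thousand.
Unemployment rate = 169.72 / 1,831.37 = 9.27%.
Labor force participation rate = 1,831.37 / 2,681.29 = 68.30%.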